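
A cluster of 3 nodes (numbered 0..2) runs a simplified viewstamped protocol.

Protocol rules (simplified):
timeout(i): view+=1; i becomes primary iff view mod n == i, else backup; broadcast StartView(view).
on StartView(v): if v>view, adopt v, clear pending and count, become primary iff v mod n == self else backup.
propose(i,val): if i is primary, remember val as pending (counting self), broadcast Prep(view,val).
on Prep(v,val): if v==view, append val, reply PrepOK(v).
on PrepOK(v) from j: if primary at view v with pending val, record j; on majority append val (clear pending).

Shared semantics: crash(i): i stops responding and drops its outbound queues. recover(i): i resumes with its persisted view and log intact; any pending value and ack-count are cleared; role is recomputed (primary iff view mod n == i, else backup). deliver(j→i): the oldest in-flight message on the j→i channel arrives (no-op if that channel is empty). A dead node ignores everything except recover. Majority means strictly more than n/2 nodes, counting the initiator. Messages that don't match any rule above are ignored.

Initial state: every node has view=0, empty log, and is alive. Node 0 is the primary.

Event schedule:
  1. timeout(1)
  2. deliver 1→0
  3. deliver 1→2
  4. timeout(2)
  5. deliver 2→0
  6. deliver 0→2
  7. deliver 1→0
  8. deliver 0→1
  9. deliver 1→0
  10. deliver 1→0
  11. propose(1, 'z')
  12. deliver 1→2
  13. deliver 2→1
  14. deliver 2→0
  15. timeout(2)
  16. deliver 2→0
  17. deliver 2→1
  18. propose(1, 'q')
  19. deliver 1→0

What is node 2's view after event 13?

2

after 1 — timeout(1): n1:prim/v1/[-]
after 2 — deliver 1→0: n0:back/v1/[-]
after 3 — deliver 1→2: n2:back/v1/[-]
after 4 — timeout(2): n2:prim/v2/[-]
after 5 — deliver 2→0: n0:back/v2/[-]
after 6 — deliver 0→2: ·
after 7 — deliver 1→0: ·
after 8 — deliver 0→1: ·
after 9 — deliver 1→0: ·
after 10 — deliver 1→0: ·
after 11 — propose(1,'z'): ·
after 12 — deliver 1→2: ·
after 13 — deliver 2→1: n1:back/v2/[-]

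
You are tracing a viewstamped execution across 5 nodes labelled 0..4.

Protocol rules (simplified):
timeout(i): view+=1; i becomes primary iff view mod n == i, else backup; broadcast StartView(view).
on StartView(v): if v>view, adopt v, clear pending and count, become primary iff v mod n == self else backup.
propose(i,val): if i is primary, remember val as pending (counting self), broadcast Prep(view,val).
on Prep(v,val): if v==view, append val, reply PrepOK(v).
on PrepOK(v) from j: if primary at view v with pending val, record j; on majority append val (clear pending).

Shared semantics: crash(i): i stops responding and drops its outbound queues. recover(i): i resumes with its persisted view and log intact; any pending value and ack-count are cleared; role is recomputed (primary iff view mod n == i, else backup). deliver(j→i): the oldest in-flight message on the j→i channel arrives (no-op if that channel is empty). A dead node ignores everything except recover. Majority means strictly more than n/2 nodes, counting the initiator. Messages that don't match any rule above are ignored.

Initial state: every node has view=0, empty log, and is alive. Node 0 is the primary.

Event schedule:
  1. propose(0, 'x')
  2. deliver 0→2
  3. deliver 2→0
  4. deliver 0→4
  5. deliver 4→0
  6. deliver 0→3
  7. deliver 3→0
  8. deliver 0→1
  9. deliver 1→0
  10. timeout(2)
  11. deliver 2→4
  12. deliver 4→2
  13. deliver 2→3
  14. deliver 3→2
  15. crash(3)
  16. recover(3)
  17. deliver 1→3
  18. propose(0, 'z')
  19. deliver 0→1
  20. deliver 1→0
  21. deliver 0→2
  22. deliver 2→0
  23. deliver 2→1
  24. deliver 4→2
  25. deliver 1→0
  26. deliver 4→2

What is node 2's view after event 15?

step 1 propose(0,'x'): —
step 2 deliver 0→2: 2={back,v=0,log=x}
step 3 deliver 2→0: —
step 4 deliver 0→4: 4={back,v=0,log=x}
step 5 deliver 4→0: 0={prim,v=0,log=x}
step 6 deliver 0→3: 3={back,v=0,log=x}
step 7 deliver 3→0: —
step 8 deliver 0→1: 1={back,v=0,log=x}
step 9 deliver 1→0: —
step 10 timeout(2): 2={back,v=1,log=x}
step 11 deliver 2→4: 4={back,v=1,log=x}
step 12 deliver 4→2: —
step 13 deliver 2→3: 3={back,v=1,log=x}
step 14 deliver 3→2: —
step 15 crash(3): 3={✗back,v=1,log=x}

1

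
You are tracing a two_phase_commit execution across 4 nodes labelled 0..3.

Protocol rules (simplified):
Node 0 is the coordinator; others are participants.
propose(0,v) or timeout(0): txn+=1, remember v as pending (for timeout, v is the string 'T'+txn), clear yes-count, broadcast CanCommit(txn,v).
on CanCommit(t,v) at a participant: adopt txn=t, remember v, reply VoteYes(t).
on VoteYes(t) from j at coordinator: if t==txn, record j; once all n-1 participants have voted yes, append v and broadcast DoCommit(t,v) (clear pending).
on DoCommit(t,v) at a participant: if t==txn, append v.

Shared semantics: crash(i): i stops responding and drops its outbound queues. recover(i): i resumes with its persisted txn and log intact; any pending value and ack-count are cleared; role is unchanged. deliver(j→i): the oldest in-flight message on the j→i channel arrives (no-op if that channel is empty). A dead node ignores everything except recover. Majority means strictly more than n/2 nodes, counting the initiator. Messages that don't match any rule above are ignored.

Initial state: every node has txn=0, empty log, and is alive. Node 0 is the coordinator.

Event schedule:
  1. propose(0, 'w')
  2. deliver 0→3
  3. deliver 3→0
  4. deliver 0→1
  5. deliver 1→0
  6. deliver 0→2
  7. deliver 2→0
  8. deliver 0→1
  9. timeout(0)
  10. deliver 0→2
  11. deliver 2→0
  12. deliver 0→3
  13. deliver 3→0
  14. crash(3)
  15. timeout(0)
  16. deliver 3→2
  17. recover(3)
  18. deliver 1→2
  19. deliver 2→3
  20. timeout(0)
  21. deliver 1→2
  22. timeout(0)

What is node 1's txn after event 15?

after 1 — propose(0,'w'): n0:coor/t1/[-]
after 2 — deliver 0→3: n3:part/t1/[-]
after 3 — deliver 3→0: ·
after 4 — deliver 0→1: n1:part/t1/[-]
after 5 — deliver 1→0: ·
after 6 — deliver 0→2: n2:part/t1/[-]
after 7 — deliver 2→0: n0:coor/t1/[w]
after 8 — deliver 0→1: n1:part/t1/[w]
after 9 — timeout(0): n0:coor/t2/[w]
after 10 — deliver 0→2: n2:part/t1/[w]
after 11 — deliver 2→0: ·
after 12 — deliver 0→3: n3:part/t1/[w]
after 13 — deliver 3→0: ·
after 14 — crash(3): n3:✗part/t1/[w]
after 15 — timeout(0): n0:coor/t3/[w]

1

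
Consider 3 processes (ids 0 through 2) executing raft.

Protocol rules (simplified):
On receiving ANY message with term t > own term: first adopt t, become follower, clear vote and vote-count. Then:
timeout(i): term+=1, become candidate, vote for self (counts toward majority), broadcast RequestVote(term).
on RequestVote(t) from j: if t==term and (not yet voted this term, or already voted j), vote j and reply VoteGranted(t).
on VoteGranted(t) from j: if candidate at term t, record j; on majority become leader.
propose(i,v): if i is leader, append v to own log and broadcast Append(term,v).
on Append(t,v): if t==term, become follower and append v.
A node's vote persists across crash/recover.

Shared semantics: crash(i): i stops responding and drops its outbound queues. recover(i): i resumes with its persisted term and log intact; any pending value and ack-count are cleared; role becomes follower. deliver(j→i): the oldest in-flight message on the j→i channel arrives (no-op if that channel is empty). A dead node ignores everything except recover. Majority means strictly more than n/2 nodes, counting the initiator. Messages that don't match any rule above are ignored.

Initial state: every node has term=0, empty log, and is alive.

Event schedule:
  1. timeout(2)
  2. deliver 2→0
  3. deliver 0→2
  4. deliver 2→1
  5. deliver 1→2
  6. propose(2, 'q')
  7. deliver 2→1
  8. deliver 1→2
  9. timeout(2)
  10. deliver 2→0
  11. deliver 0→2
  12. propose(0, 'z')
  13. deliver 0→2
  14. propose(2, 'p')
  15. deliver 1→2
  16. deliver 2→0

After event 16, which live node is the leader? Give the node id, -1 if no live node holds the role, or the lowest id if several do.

after 1 — timeout(2): n2:cand/t1/[-]
after 2 — deliver 2→0: n0:foll/t1/[-]
after 3 — deliver 0→2: n2:lead/t1/[-]
after 4 — deliver 2→1: n1:foll/t1/[-]
after 5 — deliver 1→2: ·
after 6 — propose(2,'q'): n2:lead/t1/[q]
after 7 — deliver 2→1: n1:foll/t1/[q]
after 8 — deliver 1→2: ·
after 9 — timeout(2): n2:cand/t2/[q]
after 10 — deliver 2→0: n0:foll/t1/[q]
after 11 — deliver 0→2: ·
after 12 — propose(0,'z'): ·
after 13 — deliver 0→2: ·
after 14 — propose(2,'p'): ·
after 15 — deliver 1→2: ·
after 16 — deliver 2→0: n0:foll/t2/[q]

-1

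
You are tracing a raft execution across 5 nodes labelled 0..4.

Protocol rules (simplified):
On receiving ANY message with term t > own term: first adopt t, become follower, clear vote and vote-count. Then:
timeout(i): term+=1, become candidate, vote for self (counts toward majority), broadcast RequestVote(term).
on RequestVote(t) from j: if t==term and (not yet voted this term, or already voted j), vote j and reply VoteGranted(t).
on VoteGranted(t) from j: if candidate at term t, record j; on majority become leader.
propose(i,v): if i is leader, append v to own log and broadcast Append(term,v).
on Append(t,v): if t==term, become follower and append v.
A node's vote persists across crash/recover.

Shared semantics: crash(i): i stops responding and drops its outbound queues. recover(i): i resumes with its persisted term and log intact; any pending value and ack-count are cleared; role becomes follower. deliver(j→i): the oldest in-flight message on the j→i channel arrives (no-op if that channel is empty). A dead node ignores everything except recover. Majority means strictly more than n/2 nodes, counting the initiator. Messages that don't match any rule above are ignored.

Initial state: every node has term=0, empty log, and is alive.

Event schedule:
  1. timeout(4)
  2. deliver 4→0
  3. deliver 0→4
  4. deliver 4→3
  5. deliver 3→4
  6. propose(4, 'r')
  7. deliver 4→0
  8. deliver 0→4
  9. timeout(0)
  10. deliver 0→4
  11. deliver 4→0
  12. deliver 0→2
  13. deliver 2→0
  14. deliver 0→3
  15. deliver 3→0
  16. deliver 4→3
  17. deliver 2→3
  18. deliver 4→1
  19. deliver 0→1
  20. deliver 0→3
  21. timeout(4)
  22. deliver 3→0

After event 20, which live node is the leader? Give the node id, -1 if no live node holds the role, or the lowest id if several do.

step 1 timeout(4): 4={cand,t=1,log=-}
step 2 deliver 4→0: 0={foll,t=1,log=-}
step 3 deliver 0→4: —
step 4 deliver 4→3: 3={foll,t=1,log=-}
step 5 deliver 3→4: 4={lead,t=1,log=-}
step 6 propose(4,'r'): 4={lead,t=1,log=r}
step 7 deliver 4→0: 0={foll,t=1,log=r}
step 8 deliver 0→4: —
step 9 timeout(0): 0={cand,t=2,log=r}
step 10 deliver 0→4: 4={foll,t=2,log=r}
step 11 deliver 4→0: —
step 12 deliver 0→2: 2={foll,t=2,log=-}
step 13 deliver 2→0: 0={lead,t=2,log=r}
step 14 deliver 0→3: 3={foll,t=2,log=-}
step 15 deliver 3→0: —
step 16 deliver 4→3: —
step 17 deliver 2→3: —
step 18 deliver 4→1: 1={foll,t=1,log=-}
step 19 deliver 0→1: 1={foll,t=2,log=-}
step 20 deliver 0→3: —

0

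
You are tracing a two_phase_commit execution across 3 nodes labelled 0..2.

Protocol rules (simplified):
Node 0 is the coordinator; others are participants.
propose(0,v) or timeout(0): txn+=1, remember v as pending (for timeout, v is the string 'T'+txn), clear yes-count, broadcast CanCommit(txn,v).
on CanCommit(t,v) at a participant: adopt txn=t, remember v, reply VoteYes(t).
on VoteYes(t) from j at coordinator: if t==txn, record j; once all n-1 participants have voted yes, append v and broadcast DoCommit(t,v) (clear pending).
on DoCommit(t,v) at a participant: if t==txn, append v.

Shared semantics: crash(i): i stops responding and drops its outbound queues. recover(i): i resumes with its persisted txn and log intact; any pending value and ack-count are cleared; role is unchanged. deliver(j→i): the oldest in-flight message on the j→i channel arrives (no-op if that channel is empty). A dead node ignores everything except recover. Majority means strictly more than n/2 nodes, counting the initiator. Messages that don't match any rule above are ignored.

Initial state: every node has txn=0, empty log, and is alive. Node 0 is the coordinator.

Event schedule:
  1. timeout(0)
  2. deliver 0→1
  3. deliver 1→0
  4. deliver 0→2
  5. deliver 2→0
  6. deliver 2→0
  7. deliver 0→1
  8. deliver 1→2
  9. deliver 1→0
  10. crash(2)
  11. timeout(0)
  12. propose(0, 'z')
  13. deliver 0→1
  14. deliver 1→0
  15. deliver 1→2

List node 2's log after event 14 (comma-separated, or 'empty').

empty

after 1 — timeout(0): n0:coor/t1/[-]
after 2 — deliver 0→1: n1:part/t1/[-]
after 3 — deliver 1→0: ·
after 4 — deliver 0→2: n2:part/t1/[-]
after 5 — deliver 2→0: n0:coor/t1/[T1]
after 6 — deliver 2→0: ·
after 7 — deliver 0→1: n1:part/t1/[T1]
after 8 — deliver 1→2: ·
after 9 — deliver 1→0: ·
after 10 — crash(2): n2:✗part/t1/[-]
after 11 — timeout(0): n0:coor/t2/[T1]
after 12 — propose(0,'z'): n0:coor/t3/[T1]
after 13 — deliver 0→1: n1:part/t2/[T1]
after 14 — deliver 1→0: ·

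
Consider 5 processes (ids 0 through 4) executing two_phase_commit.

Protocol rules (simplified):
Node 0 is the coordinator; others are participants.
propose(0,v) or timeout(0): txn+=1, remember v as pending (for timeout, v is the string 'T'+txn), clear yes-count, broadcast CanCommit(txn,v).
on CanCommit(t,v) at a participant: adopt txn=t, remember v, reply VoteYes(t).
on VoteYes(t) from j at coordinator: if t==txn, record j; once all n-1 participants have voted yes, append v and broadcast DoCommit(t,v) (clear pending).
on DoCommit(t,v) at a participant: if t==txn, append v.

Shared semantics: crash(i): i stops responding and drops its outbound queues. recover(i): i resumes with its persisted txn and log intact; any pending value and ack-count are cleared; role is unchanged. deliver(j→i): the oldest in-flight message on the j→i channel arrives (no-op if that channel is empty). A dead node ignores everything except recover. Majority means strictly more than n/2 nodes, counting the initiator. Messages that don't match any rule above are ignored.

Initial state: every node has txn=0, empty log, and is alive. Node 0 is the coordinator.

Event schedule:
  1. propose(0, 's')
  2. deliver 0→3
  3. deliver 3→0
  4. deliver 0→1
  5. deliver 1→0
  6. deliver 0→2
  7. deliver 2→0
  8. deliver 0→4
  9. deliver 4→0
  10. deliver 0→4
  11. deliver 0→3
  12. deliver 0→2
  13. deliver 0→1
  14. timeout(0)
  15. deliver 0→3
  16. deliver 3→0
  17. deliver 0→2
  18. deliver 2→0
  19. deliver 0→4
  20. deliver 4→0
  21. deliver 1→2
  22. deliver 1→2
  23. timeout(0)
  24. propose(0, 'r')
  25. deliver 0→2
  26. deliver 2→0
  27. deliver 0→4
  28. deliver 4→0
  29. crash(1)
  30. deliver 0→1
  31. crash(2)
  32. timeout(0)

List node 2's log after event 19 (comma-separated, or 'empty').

s

step 1 propose(0,'s'): 0={coor,t=1,log=-}
step 2 deliver 0→3: 3={part,t=1,log=-}
step 3 deliver 3→0: —
step 4 deliver 0→1: 1={part,t=1,log=-}
step 5 deliver 1→0: —
step 6 deliver 0→2: 2={part,t=1,log=-}
step 7 deliver 2→0: —
step 8 deliver 0→4: 4={part,t=1,log=-}
step 9 deliver 4→0: 0={coor,t=1,log=s}
step 10 deliver 0→4: 4={part,t=1,log=s}
step 11 deliver 0→3: 3={part,t=1,log=s}
step 12 deliver 0→2: 2={part,t=1,log=s}
step 13 deliver 0→1: 1={part,t=1,log=s}
step 14 timeout(0): 0={coor,t=2,log=s}
step 15 deliver 0→3: 3={part,t=2,log=s}
step 16 deliver 3→0: —
step 17 deliver 0→2: 2={part,t=2,log=s}
step 18 deliver 2→0: —
step 19 deliver 0→4: 4={part,t=2,log=s}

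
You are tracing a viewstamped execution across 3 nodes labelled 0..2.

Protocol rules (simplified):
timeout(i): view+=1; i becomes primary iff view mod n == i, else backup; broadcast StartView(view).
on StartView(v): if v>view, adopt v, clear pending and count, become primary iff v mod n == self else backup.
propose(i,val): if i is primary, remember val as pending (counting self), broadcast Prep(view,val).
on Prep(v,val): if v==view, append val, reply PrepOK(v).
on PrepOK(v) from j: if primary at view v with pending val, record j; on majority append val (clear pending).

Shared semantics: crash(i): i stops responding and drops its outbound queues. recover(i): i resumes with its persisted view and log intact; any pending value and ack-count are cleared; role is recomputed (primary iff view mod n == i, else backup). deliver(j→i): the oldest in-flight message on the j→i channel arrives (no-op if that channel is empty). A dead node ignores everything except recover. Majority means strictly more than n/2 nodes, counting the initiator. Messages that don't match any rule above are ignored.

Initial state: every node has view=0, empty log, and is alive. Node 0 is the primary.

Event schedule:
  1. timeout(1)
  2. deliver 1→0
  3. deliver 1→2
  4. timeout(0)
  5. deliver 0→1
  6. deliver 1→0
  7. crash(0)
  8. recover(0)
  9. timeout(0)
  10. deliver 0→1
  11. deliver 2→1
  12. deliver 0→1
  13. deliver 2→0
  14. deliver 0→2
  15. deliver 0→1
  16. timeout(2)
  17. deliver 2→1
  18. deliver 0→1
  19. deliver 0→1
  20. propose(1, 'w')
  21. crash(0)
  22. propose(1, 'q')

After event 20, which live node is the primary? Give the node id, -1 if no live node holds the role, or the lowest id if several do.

0

after 1 — timeout(1): n1:prim/v1/[-]
after 2 — deliver 1→0: n0:back/v1/[-]
after 3 — deliver 1→2: n2:back/v1/[-]
after 4 — timeout(0): n0:back/v2/[-]
after 5 — deliver 0→1: n1:back/v2/[-]
after 6 — deliver 1→0: ·
after 7 — crash(0): n0:✗back/v2/[-]
after 8 — recover(0): n0:back/v2/[-]
after 9 — timeout(0): n0:prim/v3/[-]
after 10 — deliver 0→1: n1:back/v3/[-]
after 11 — deliver 2→1: ·
after 12 — deliver 0→1: ·
after 13 — deliver 2→0: ·
after 14 — deliver 0→2: n2:back/v3/[-]
after 15 — deliver 0→1: ·
after 16 — timeout(2): n2:back/v4/[-]
after 17 — deliver 2→1: n1:prim/v4/[-]
after 18 — deliver 0→1: ·
after 19 — deliver 0→1: ·
after 20 — propose(1,'w'): ·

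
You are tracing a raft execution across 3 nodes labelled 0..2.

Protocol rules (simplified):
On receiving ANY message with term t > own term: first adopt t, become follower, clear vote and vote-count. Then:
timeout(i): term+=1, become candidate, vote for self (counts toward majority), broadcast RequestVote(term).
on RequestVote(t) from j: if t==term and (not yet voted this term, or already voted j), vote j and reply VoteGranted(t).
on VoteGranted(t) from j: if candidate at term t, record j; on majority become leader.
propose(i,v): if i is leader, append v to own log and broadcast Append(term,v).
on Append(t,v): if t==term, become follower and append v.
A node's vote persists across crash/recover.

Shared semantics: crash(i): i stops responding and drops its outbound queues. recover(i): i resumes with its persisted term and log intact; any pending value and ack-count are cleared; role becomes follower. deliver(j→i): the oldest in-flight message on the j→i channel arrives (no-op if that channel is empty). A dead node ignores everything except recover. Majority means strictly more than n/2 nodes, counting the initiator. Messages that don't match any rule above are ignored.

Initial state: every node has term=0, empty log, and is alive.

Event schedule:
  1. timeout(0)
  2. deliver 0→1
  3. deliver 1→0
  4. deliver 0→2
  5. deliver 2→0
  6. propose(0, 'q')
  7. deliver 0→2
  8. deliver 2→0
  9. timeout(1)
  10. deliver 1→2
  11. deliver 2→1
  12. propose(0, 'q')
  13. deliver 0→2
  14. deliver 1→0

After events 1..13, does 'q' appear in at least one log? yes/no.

e1 timeout(0): 0[cand,t=1,-]
e2 deliver 0→1: 1[foll,t=1,-]
e3 deliver 1→0: 0[lead,t=1,-]
e4 deliver 0→2: 2[foll,t=1,-]
e5 deliver 2→0: ·
e6 propose(0,'q'): 0[lead,t=1,q]
e7 deliver 0→2: 2[foll,t=1,q]
e8 deliver 2→0: ·
e9 timeout(1): 1[cand,t=2,-]
e10 deliver 1→2: 2[foll,t=2,q]
e11 deliver 2→1: 1[lead,t=2,-]
e12 propose(0,'q'): 0[lead,t=1,q,q]
e13 deliver 0→2: ·

yes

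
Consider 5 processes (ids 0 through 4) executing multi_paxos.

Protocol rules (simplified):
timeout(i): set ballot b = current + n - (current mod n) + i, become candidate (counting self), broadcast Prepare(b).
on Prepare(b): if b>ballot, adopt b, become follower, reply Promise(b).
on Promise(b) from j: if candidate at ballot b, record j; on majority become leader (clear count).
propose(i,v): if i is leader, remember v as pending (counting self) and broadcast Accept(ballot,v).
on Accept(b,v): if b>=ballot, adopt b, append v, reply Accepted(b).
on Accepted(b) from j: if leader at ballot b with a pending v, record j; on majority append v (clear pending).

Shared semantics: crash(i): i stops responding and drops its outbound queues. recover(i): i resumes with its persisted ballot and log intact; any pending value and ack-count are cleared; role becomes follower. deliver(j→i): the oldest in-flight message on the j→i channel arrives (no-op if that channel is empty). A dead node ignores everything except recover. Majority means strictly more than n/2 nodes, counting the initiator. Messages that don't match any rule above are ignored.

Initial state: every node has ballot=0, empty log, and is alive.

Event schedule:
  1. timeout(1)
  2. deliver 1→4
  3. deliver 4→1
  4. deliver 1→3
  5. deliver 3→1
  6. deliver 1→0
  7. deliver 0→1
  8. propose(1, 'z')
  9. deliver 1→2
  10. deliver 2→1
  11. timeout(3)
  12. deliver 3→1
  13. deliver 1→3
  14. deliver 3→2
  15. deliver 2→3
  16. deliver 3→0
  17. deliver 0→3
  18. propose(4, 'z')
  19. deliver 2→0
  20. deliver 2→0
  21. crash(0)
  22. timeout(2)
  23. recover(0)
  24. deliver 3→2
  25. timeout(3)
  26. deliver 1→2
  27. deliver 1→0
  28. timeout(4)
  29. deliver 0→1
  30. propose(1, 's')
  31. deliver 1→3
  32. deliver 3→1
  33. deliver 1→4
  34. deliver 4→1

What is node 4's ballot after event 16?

[1] timeout(1) → N1(cand b6 [-])
[2] deliver 1→4 → N4(foll b6 [-])
[3] deliver 4→1 → ∅
[4] deliver 1→3 → N3(foll b6 [-])
[5] deliver 3→1 → N1(lead b6 [-])
[6] deliver 1→0 → N0(foll b6 [-])
[7] deliver 0→1 → ∅
[8] propose(1,'z') → ∅
[9] deliver 1→2 → N2(foll b6 [-])
[10] deliver 2→1 → ∅
[11] timeout(3) → N3(cand b13 [-])
[12] deliver 3→1 → N1(foll b13 [-])
[13] deliver 1→3 → ∅
[14] deliver 3→2 → N2(foll b13 [-])
[15] deliver 2→3 → ∅
[16] deliver 3→0 → N0(foll b13 [-])

6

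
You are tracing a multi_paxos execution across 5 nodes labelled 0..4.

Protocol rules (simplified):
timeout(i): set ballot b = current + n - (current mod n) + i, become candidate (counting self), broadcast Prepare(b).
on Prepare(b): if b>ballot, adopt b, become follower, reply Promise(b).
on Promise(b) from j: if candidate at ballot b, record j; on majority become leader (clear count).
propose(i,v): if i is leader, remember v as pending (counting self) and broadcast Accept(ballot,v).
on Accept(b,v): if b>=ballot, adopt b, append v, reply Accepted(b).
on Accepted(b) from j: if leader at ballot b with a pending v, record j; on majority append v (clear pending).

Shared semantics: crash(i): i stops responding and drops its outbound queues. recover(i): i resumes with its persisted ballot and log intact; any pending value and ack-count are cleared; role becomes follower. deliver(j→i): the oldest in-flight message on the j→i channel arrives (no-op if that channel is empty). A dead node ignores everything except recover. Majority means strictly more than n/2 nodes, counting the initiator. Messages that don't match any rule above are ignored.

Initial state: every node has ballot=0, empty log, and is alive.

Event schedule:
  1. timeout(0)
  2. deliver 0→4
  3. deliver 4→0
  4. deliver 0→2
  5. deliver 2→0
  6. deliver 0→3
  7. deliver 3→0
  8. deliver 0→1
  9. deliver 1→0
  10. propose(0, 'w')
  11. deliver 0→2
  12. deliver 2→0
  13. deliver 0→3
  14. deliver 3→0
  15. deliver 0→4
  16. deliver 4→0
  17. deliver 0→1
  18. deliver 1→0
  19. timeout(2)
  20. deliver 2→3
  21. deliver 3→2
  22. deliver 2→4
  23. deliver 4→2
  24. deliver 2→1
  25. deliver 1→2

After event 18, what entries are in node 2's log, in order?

[1] timeout(0) → N0(cand b5 [-])
[2] deliver 0→4 → N4(foll b5 [-])
[3] deliver 4→0 → ∅
[4] deliver 0→2 → N2(foll b5 [-])
[5] deliver 2→0 → N0(lead b5 [-])
[6] deliver 0→3 → N3(foll b5 [-])
[7] deliver 3→0 → ∅
[8] deliver 0→1 → N1(foll b5 [-])
[9] deliver 1→0 → ∅
[10] propose(0,'w') → ∅
[11] deliver 0→2 → N2(foll b5 [w])
[12] deliver 2→0 → ∅
[13] deliver 0→3 → N3(foll b5 [w])
[14] deliver 3→0 → N0(lead b5 [w])
[15] deliver 0→4 → N4(foll b5 [w])
[16] deliver 4→0 → ∅
[17] deliver 0→1 → N1(foll b5 [w])
[18] deliver 1→0 → ∅

w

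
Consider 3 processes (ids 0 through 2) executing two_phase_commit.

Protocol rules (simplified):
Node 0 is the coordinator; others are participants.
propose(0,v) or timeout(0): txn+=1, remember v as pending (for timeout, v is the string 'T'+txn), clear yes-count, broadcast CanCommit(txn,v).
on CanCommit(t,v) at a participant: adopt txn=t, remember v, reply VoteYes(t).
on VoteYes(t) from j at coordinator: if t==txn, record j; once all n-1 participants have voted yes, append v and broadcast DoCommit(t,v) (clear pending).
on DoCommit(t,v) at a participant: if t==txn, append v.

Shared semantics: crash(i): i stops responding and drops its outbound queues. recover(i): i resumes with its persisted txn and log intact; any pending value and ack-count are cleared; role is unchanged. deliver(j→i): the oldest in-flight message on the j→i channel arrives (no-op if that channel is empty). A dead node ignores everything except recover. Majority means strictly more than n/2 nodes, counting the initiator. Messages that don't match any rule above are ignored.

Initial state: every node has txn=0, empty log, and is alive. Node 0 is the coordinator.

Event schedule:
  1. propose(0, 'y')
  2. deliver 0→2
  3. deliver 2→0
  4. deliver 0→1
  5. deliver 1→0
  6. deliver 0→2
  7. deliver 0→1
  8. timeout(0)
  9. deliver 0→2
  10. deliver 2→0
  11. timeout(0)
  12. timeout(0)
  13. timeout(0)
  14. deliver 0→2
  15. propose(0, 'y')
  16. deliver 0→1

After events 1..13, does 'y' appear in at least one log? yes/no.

1. propose(0,'y'):  <0:coor t1 ->
2. deliver 0→2:  <2:part t1 ->
3. deliver 2→0:  nop
4. deliver 0→1:  <1:part t1 ->
5. deliver 1→0:  <0:coor t1 y>
6. deliver 0→2:  <2:part t1 y>
7. deliver 0→1:  <1:part t1 y>
8. timeout(0):  <0:coor t2 y>
9. deliver 0→2:  <2:part t2 y>
10. deliver 2→0:  nop
11. timeout(0):  <0:coor t3 y>
12. timeout(0):  <0:coor t4 y>
13. timeout(0):  <0:coor t5 y>

yes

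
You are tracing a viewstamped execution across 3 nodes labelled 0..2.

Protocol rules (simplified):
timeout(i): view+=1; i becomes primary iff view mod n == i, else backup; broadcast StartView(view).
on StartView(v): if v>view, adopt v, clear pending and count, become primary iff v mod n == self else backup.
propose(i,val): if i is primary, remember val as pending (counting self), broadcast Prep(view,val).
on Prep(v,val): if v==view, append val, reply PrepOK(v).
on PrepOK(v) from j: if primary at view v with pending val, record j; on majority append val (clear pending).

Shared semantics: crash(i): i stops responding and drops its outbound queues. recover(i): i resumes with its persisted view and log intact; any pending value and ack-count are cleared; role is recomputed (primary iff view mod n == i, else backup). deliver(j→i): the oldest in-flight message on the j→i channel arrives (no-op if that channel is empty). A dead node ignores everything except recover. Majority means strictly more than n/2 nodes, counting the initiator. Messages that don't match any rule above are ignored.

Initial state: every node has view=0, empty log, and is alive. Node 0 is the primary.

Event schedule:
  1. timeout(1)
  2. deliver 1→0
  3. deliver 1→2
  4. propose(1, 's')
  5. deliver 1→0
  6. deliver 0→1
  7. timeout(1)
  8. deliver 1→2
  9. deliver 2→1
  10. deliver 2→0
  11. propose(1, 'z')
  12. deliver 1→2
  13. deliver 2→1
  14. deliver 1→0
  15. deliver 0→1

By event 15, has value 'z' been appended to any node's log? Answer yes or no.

[1] timeout(1) → N1(prim v1 [-])
[2] deliver 1→0 → N0(back v1 [-])
[3] deliver 1→2 → N2(back v1 [-])
[4] propose(1,'s') → ∅
[5] deliver 1→0 → N0(back v1 [s])
[6] deliver 0→1 → N1(prim v1 [s])
[7] timeout(1) → N1(back v2 [s])
[8] deliver 1→2 → N2(back v1 [s])
[9] deliver 2→1 → ∅
[10] deliver 2→0 → ∅
[11] propose(1,'z') → ∅
[12] deliver 1→2 → N2(prim v2 [s])
[13] deliver 2→1 → ∅
[14] deliver 1→0 → N0(back v2 [s])
[15] deliver 0→1 → ∅

no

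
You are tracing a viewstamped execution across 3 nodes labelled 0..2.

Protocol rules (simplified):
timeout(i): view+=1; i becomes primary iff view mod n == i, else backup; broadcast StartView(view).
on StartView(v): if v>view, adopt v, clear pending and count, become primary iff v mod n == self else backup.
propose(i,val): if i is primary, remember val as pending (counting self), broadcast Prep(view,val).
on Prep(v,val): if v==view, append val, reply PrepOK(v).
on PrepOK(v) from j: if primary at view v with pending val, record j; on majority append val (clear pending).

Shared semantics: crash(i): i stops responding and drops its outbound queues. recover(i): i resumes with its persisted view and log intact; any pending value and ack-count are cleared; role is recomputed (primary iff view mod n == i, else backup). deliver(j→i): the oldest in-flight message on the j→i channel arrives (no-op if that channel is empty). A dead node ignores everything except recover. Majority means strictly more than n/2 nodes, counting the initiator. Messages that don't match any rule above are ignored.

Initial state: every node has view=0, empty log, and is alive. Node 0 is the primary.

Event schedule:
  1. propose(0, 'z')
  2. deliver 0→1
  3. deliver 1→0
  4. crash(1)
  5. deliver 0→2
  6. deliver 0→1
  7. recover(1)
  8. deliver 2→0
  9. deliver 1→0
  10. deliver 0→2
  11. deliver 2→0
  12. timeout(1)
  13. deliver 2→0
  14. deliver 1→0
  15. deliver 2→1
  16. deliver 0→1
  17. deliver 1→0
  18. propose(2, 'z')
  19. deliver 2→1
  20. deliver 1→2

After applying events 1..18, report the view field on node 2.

step 1 propose(0,'z'): —
step 2 deliver 0→1: 1={back,v=0,log=z}
step 3 deliver 1→0: 0={prim,v=0,log=z}
step 4 crash(1): 1={✗back,v=0,log=z}
step 5 deliver 0→2: 2={back,v=0,log=z}
step 6 deliver 0→1: —
step 7 recover(1): 1={back,v=0,log=z}
step 8 deliver 2→0: —
step 9 deliver 1→0: —
step 10 deliver 0→2: —
step 11 deliver 2→0: —
step 12 timeout(1): 1={prim,v=1,log=z}
step 13 deliver 2→0: —
step 14 deliver 1→0: 0={back,v=1,log=z}
step 15 deliver 2→1: —
step 16 deliver 0→1: —
step 17 deliver 1→0: —
step 18 propose(2,'z'): —

0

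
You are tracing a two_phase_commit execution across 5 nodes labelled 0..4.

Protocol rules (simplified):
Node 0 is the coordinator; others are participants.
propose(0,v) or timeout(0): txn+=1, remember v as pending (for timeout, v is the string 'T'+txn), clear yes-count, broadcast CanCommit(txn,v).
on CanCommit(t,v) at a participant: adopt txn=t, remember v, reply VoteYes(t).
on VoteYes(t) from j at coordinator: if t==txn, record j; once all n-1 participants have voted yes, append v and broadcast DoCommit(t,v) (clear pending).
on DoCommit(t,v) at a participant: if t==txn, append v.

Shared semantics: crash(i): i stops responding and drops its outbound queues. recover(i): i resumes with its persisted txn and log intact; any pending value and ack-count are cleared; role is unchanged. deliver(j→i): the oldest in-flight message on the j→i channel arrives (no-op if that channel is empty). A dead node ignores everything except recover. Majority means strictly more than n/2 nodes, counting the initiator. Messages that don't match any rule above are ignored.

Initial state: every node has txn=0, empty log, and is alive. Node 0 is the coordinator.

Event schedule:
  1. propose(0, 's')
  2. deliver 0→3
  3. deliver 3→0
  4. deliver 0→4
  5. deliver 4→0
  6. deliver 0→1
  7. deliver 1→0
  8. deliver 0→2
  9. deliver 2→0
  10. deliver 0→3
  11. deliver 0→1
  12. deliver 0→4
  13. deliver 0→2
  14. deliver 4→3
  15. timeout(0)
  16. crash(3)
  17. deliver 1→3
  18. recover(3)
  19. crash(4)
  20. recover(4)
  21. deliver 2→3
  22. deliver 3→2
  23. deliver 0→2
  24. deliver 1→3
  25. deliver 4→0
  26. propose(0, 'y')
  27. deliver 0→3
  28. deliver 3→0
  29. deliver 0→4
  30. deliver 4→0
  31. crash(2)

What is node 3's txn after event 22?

after 1 — propose(0,'s'): n0:coor/t1/[-]
after 2 — deliver 0→3: n3:part/t1/[-]
after 3 — deliver 3→0: ·
after 4 — deliver 0→4: n4:part/t1/[-]
after 5 — deliver 4→0: ·
after 6 — deliver 0→1: n1:part/t1/[-]
after 7 — deliver 1→0: ·
after 8 — deliver 0→2: n2:part/t1/[-]
after 9 — deliver 2→0: n0:coor/t1/[s]
after 10 — deliver 0→3: n3:part/t1/[s]
after 11 — deliver 0→1: n1:part/t1/[s]
after 12 — deliver 0→4: n4:part/t1/[s]
after 13 — deliver 0→2: n2:part/t1/[s]
after 14 — deliver 4→3: ·
after 15 — timeout(0): n0:coor/t2/[s]
after 16 — crash(3): n3:✗part/t1/[s]
after 17 — deliver 1→3: ·
after 18 — recover(3): n3:part/t1/[s]
after 19 — crash(4): n4:✗part/t1/[s]
after 20 — recover(4): n4:part/t1/[s]
after 21 — deliver 2→3: ·
after 22 — deliver 3→2: ·

1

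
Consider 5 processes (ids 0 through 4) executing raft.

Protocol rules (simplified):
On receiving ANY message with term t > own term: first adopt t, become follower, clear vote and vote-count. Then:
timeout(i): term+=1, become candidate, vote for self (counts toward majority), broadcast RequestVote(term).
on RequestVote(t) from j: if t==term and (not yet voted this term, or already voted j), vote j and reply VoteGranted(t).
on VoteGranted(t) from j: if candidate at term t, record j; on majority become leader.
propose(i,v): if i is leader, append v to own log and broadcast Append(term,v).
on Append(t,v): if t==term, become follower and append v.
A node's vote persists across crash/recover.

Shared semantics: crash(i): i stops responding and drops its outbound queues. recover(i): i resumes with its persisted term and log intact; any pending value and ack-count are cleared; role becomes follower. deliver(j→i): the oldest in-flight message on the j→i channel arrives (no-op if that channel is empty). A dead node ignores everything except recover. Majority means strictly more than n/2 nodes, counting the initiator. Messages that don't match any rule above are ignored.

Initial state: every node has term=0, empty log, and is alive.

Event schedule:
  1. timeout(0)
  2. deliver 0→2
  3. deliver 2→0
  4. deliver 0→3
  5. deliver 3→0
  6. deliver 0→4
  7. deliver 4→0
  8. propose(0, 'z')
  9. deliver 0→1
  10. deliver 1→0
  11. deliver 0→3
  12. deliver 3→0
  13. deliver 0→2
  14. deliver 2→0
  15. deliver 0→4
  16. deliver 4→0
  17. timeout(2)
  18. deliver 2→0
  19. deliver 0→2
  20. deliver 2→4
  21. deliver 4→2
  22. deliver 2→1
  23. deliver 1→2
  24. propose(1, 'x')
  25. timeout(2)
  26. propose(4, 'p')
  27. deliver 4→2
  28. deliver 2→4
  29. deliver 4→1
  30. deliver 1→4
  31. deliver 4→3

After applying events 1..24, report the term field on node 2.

2

after 1 — timeout(0): n0:cand/t1/[-]
after 2 — deliver 0→2: n2:foll/t1/[-]
after 3 — deliver 2→0: ·
after 4 — deliver 0→3: n3:foll/t1/[-]
after 5 — deliver 3→0: n0:lead/t1/[-]
after 6 — deliver 0→4: n4:foll/t1/[-]
after 7 — deliver 4→0: ·
after 8 — propose(0,'z'): n0:lead/t1/[z]
after 9 — deliver 0→1: n1:foll/t1/[-]
after 10 — deliver 1→0: ·
after 11 — deliver 0→3: n3:foll/t1/[z]
after 12 — deliver 3→0: ·
after 13 — deliver 0→2: n2:foll/t1/[z]
after 14 — deliver 2→0: ·
after 15 — deliver 0→4: n4:foll/t1/[z]
after 16 — deliver 4→0: ·
after 17 — timeout(2): n2:cand/t2/[z]
after 18 — deliver 2→0: n0:foll/t2/[z]
after 19 — deliver 0→2: ·
after 20 — deliver 2→4: n4:foll/t2/[z]
after 21 — deliver 4→2: n2:lead/t2/[z]
after 22 — deliver 2→1: n1:foll/t2/[-]
after 23 — deliver 1→2: ·
after 24 — propose(1,'x'): ·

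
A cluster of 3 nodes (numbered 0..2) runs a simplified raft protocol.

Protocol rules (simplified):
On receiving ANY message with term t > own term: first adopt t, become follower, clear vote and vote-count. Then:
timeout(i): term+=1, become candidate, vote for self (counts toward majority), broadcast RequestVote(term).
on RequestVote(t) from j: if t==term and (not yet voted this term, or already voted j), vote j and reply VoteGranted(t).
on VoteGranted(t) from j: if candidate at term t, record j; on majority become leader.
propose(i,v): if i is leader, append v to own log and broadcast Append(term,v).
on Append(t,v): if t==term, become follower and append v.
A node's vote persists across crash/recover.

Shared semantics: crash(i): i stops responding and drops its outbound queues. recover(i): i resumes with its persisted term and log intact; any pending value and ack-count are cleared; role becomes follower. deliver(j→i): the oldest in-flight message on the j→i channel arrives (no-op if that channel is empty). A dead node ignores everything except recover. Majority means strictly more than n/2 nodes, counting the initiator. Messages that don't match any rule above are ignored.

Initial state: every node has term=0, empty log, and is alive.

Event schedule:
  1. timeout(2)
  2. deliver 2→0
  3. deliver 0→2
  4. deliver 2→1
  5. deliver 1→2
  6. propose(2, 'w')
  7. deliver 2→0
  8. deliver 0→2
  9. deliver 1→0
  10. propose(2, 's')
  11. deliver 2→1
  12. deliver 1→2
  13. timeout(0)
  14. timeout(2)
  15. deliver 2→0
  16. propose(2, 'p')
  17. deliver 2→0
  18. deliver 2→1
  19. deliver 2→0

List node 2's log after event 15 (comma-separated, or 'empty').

[1] timeout(2) → N2(cand t1 [-])
[2] deliver 2→0 → N0(foll t1 [-])
[3] deliver 0→2 → N2(lead t1 [-])
[4] deliver 2→1 → N1(foll t1 [-])
[5] deliver 1→2 → ∅
[6] propose(2,'w') → N2(lead t1 [w])
[7] deliver 2→0 → N0(foll t1 [w])
[8] deliver 0→2 → ∅
[9] deliver 1→0 → ∅
[10] propose(2,'s') → N2(lead t1 [w,s])
[11] deliver 2→1 → N1(foll t1 [w])
[12] deliver 1→2 → ∅
[13] timeout(0) → N0(cand t2 [w])
[14] timeout(2) → N2(cand t2 [w,s])
[15] deliver 2→0 → ∅

w,s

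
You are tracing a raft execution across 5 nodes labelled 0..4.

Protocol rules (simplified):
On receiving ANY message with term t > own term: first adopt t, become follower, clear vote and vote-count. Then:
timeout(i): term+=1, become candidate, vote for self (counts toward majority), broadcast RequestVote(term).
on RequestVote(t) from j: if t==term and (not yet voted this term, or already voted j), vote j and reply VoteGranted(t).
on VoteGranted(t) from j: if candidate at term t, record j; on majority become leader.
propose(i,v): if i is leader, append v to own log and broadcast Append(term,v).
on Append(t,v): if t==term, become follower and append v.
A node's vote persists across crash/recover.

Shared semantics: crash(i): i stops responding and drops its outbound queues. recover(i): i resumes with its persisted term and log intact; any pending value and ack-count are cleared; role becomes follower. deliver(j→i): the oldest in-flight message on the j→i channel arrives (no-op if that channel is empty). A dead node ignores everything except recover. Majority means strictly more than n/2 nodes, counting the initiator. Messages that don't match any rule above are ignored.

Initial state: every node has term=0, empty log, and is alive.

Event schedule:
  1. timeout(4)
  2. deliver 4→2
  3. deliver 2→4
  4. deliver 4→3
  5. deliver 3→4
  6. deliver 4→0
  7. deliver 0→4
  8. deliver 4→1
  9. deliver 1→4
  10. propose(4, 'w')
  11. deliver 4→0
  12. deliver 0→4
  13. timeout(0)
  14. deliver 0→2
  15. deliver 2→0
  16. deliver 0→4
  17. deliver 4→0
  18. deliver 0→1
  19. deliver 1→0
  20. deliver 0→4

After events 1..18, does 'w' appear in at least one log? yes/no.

[1] timeout(4) → N4(cand t1 [-])
[2] deliver 4→2 → N2(foll t1 [-])
[3] deliver 2→4 → ∅
[4] deliver 4→3 → N3(foll t1 [-])
[5] deliver 3→4 → N4(lead t1 [-])
[6] deliver 4→0 → N0(foll t1 [-])
[7] deliver 0→4 → ∅
[8] deliver 4→1 → N1(foll t1 [-])
[9] deliver 1→4 → ∅
[10] propose(4,'w') → N4(lead t1 [w])
[11] deliver 4→0 → N0(foll t1 [w])
[12] deliver 0→4 → ∅
[13] timeout(0) → N0(cand t2 [w])
[14] deliver 0→2 → N2(foll t2 [-])
[15] deliver 2→0 → ∅
[16] deliver 0→4 → N4(foll t2 [w])
[17] deliver 4→0 → N0(lead t2 [w])
[18] deliver 0→1 → N1(foll t2 [-])

yes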